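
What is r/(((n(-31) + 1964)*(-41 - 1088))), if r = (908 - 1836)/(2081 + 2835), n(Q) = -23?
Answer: 232/2693217081 ≈ 8.6142e-8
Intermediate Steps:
r = -232/1229 (r = -928/4916 = -928*1/4916 = -232/1229 ≈ -0.18877)
r/(((n(-31) + 1964)*(-41 - 1088))) = -232*1/((-41 - 1088)*(-23 + 1964))/1229 = -232/(1229*(1941*(-1129))) = -232/1229/(-2191389) = -232/1229*(-1/2191389) = 232/2693217081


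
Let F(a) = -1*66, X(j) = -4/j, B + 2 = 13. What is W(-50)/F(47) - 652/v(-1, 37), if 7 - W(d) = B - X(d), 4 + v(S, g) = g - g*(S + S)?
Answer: -532657/88275 ≈ -6.0341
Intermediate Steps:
B = 11 (B = -2 + 13 = 11)
v(S, g) = -4 + g - 2*S*g (v(S, g) = -4 + (g - g*(S + S)) = -4 + (g - g*2*S) = -4 + (g - 2*S*g) = -4 + g - 2*S*g)
F(a) = -66
W(d) = -4 - 4/d (W(d) = 7 - (11 - (-4)/d) = 7 - (11 + 4/d) = 7 + (-11 - 4/d) = -4 - 4/d)
W(-50)/F(47) - 652/v(-1, 37) = (-4 - 4/(-50))/(-66) - 652/(-4 + 37 - 2*(-1)*37) = (-4 - 4*(-1/50))*(-1/66) - 652/(-4 + 37 + 74) = (-4 + 2/25)*(-1/66) - 652/107 = -98/25*(-1/66) - 652*1/107 = 49/825 - 652/107 = -532657/88275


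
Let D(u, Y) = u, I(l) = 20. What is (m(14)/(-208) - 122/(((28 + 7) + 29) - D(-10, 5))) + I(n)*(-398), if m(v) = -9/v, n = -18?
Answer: -857819539/107744 ≈ -7961.6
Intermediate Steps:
(m(14)/(-208) - 122/(((28 + 7) + 29) - D(-10, 5))) + I(n)*(-398) = (-9/14/(-208) - 122/(((28 + 7) + 29) - 1*(-10))) + 20*(-398) = (-9*1/14*(-1/208) - 122/((35 + 29) + 10)) - 7960 = (-9/14*(-1/208) - 122/(64 + 10)) - 7960 = (9/2912 - 122/74) - 7960 = (9/2912 - 122*1/74) - 7960 = (9/2912 - 61/37) - 7960 = -177299/107744 - 7960 = -857819539/107744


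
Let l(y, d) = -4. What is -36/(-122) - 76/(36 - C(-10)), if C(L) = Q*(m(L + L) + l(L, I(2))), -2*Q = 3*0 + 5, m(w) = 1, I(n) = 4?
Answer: -434/183 ≈ -2.3716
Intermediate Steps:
Q = -5/2 (Q = -(3*0 + 5)/2 = -(0 + 5)/2 = -½*5 = -5/2 ≈ -2.5000)
C(L) = 15/2 (C(L) = -5*(1 - 4)/2 = -5/2*(-3) = 15/2)
-36/(-122) - 76/(36 - C(-10)) = -36/(-122) - 76/(36 - 1*15/2) = -36*(-1/122) - 76/(36 - 15/2) = 18/61 - 76/57/2 = 18/61 - 76*2/57 = 18/61 - 8/3 = -434/183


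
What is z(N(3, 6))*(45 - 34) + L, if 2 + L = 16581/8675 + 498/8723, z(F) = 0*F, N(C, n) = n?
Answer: -2387837/75672025 ≈ -0.031555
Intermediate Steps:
z(F) = 0
L = -2387837/75672025 (L = -2 + (16581/8675 + 498/8723) = -2 + 148956213/75672025 = -2387837/75672025 ≈ -0.031555)
z(N(3, 6))*(45 - 34) + L = 0*(45 - 34) - 2387837/75672025 = 0*11 - 2387837/75672025 = 0 - 2387837/75672025 = -2387837/75672025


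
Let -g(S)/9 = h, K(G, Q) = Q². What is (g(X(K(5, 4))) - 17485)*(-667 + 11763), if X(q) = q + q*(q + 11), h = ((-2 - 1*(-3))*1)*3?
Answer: -194313152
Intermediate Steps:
h = 3 (h = ((-2 + 3)*1)*3 = (1*1)*3 = 1*3 = 3)
X(q) = q + q*(11 + q)
g(S) = -27 (g(S) = -9*3 = -27)
(g(X(K(5, 4))) - 17485)*(-667 + 11763) = (-27 - 17485)*(-667 + 11763) = -17512*11096 = -194313152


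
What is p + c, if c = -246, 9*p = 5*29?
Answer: -2069/9 ≈ -229.89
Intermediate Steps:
p = 145/9 (p = (5*29)/9 = (1/9)*145 = 145/9 ≈ 16.111)
p + c = 145/9 - 246 = -2069/9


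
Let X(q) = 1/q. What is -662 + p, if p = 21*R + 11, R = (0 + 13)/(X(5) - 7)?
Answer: -23499/34 ≈ -691.15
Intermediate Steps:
R = -65/34 (R = (0 + 13)/(1/5 - 7) = 13/(⅕ - 7) = 13/(-34/5) = 13*(-5/34) = -65/34 ≈ -1.9118)
p = -991/34 (p = 21*(-65/34) + 11 = -1365/34 + 11 = -991/34 ≈ -29.147)
-662 + p = -662 - 991/34 = -23499/34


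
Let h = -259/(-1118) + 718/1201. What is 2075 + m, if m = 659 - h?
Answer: 3669877229/1342718 ≈ 2733.2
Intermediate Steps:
h = 1113783/1342718 (h = -259*(-1/1118) + 718*(1/1201) = 259/1118 + 718/1201 = 1113783/1342718 ≈ 0.82950)
m = 883737379/1342718 (m = 659 - 1*1113783/1342718 = 659 - 1113783/1342718 = 883737379/1342718 ≈ 658.17)
2075 + m = 2075 + 883737379/1342718 = 3669877229/1342718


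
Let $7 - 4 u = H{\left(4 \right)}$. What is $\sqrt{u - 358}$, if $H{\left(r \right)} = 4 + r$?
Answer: $\frac{i \sqrt{1433}}{2} \approx 18.927 i$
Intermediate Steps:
$u = - \frac{1}{4}$ ($u = \frac{7}{4} - \frac{4 + 4}{4} = \frac{7}{4} - 2 = - \frac{1}{4} \approx -0.25$)
$\sqrt{u - 358} = \sqrt{- \frac{1}{4} - 358} = \sqrt{- \frac{1433}{4}} = \frac{i \sqrt{1433}}{2}$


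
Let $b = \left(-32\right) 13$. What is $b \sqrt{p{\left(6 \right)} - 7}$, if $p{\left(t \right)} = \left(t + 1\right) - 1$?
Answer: $- 416 i \approx - 416.0 i$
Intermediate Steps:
$p{\left(t \right)} = t$ ($p{\left(t \right)} = \left(1 + t\right) - 1 = t$)
$b = -416$
$b \sqrt{p{\left(6 \right)} - 7} = - 416 \sqrt{6 - 7} = - 416 \sqrt{-1} = - 416 i$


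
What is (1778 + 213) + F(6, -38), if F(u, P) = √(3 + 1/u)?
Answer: 1991 + √114/6 ≈ 1992.8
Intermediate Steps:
(1778 + 213) + F(6, -38) = (1778 + 213) + √(3 + 1/6) = 1991 + √(3 + ⅙) = 1991 + √(19/6) = 1991 + √114/6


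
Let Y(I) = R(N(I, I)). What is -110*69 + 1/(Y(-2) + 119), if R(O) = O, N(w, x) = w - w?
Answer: -903209/119 ≈ -7590.0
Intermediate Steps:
N(w, x) = 0
Y(I) = 0
-110*69 + 1/(Y(-2) + 119) = -110*69 + 1/(0 + 119) = -7590 + 1/119 = -903209/119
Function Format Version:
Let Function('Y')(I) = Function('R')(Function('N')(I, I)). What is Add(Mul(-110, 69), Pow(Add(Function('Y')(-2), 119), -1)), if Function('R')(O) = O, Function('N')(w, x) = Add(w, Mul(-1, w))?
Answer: Rational(-903209, 119) ≈ -7590.0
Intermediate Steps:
Function('N')(w, x) = 0
Function('Y')(I) = 0
Add(Mul(-110, 69), Pow(Add(Function('Y')(-2), 119), -1)) = Add(Mul(-110, 69), Pow(Add(0, 119), -1)) = Add(-7590, Pow(119, -1)) = Add(-7590, Rational(1, 119)) = Rational(-903209, 119)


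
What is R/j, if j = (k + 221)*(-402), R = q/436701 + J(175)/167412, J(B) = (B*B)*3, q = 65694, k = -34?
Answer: -12110843/1302036259128 ≈ -9.3015e-6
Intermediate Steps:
J(B) = 3*B² (J(B) = B²*3 = 3*B²)
R = 811426481/1160460124 (R = 65694/436701 + (3*175²)/167412 = 65694*(1/436701) + (3*30625)*(1/167412) = 21898/145567 + 91875*(1/167412) = 21898/145567 + 4375/7972 = 811426481/1160460124 ≈ 0.69923)
j = -75174 (j = (-34 + 221)*(-402) = 187*(-402) = -75174)
R/j = (811426481/1160460124)/(-75174) = (811426481/1160460124)*(-1/75174) = -12110843/1302036259128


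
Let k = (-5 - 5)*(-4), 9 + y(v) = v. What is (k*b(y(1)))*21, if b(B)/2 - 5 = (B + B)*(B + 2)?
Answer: 169680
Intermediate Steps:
y(v) = -9 + v
b(B) = 10 + 4*B*(2 + B) (b(B) = 10 + 2*((B + B)*(B + 2)) = 10 + 2*((2*B)*(2 + B)) = 10 + 2*(2*B*(2 + B)) = 10 + 4*B*(2 + B))
k = 40 (k = -10*(-4) = 40)
(k*b(y(1)))*21 = (40*(10 + 4*(-9 + 1)² + 8*(-9 + 1)))*21 = (40*(10 + 4*(-8)² + 8*(-8)))*21 = (40*(10 + 4*64 - 64))*21 = (40*(10 + 256 - 64))*21 = (40*202)*21 = 8080*21 = 169680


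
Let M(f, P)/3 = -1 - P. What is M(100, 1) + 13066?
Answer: 13060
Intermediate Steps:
M(f, P) = -3 - 3*P (M(f, P) = 3*(-1 - P) = -3 - 3*P)
M(100, 1) + 13066 = (-3 - 3*1) + 13066 = (-3 - 3) + 13066 = -6 + 13066 = 13060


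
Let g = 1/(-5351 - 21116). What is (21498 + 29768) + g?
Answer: 1356857221/26467 ≈ 51266.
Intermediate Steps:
g = -1/26467 (g = 1/(-26467) = -1/26467 ≈ -3.7783e-5)
(21498 + 29768) + g = (21498 + 29768) - 1/26467 = 51266 - 1/26467 = 1356857221/26467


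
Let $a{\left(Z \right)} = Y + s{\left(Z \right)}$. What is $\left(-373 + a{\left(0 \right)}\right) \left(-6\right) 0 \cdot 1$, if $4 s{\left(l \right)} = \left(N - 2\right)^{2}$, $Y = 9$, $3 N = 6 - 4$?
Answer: $0$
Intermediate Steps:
$N = \frac{2}{3}$ ($N = \frac{6 - 4}{3} = \frac{1}{3} \cdot 2 = \frac{2}{3} \approx 0.66667$)
$s{\left(l \right)} = \frac{4}{9}$ ($s{\left(l \right)} = \frac{\left(\frac{2}{3} - 2\right)^{2}}{4} = \frac{\left(- \frac{4}{3}\right)^{2}}{4} = \frac{1}{4} \cdot \frac{16}{9} = \frac{4}{9}$)
$a{\left(Z \right)} = \frac{85}{9}$ ($a{\left(Z \right)} = 9 + \frac{4}{9} = \frac{85}{9}$)
$\left(-373 + a{\left(0 \right)}\right) \left(-6\right) 0 \cdot 1 = \left(-373 + \frac{85}{9}\right) \left(-6\right) 0 \cdot 1 = - \frac{3272 \cdot 0 \cdot 1}{9} = \left(- \frac{3272}{9}\right) 0 = 0$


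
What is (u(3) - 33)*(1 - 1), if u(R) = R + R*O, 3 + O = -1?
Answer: 0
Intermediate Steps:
O = -4 (O = -3 - 1 = -4)
u(R) = -3*R (u(R) = R + R*(-4) = R - 4*R = -3*R)
(u(3) - 33)*(1 - 1) = (-3*3 - 33)*(1 - 1) = (-9 - 33)*0 = -42*0 = 0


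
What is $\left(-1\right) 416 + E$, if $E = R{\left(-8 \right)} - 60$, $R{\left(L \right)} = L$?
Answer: $-484$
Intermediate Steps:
$E = -68$ ($E = -8 - 60 = -68$)
$\left(-1\right) 416 + E = \left(-1\right) 416 - 68 = -416 - 68 = -484$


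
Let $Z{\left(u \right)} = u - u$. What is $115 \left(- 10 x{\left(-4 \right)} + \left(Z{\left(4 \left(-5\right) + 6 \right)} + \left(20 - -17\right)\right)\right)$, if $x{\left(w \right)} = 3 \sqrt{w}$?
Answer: $4255 - 6900 i \approx 4255.0 - 6900.0 i$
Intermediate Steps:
$Z{\left(u \right)} = 0$
$115 \left(- 10 x{\left(-4 \right)} + \left(Z{\left(4 \left(-5\right) + 6 \right)} + \left(20 - -17\right)\right)\right) = 115 \left(- 10 \cdot 3 \sqrt{-4} + \left(0 + \left(20 - -17\right)\right)\right) = 115 \left(- 10 \cdot 3 \cdot 2 i + \left(0 + \left(20 + 17\right)\right)\right) = 115 \left(- 10 \cdot 6 i + \left(0 + 37\right)\right) = 115 \left(- 60 i + 37\right) = 115 \left(37 - 60 i\right) = 4255 - 6900 i$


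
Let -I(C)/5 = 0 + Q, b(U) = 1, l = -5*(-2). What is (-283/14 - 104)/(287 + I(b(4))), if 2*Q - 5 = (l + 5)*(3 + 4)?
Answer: -1739/168 ≈ -10.351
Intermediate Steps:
l = 10
Q = 55 (Q = 5/2 + ((10 + 5)*(3 + 4))/2 = 5/2 + (15*7)/2 = 5/2 + (½)*105 = 5/2 + 105/2 = 55)
I(C) = -275 (I(C) = -5*(0 + 55) = -5*55 = -275)
(-283/14 - 104)/(287 + I(b(4))) = (-283/14 - 104)/(287 - 275) = (-283*1/14 - 104)/12 = (-283/14 - 104)*(1/12) = -1739/14*1/12 = -1739/168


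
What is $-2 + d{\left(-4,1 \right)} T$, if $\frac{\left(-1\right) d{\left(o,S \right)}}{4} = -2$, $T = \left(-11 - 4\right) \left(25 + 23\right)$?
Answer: $-5762$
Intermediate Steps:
$T = -720$ ($T = \left(-15\right) 48 = -720$)
$d{\left(o,S \right)} = 8$ ($d{\left(o,S \right)} = \left(-4\right) \left(-2\right) = 8$)
$-2 + d{\left(-4,1 \right)} T = -2 + 8 \left(-720\right) = -2 - 5760 = -5762$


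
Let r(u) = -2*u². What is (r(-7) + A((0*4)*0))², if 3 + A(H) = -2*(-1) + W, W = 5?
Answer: 8836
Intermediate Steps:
A(H) = 4 (A(H) = -3 + (-2*(-1) + 5) = -3 + (2 + 5) = -3 + 7 = 4)
(r(-7) + A((0*4)*0))² = (-2*(-7)² + 4)² = (-2*49 + 4)² = (-98 + 4)² = (-94)² = 8836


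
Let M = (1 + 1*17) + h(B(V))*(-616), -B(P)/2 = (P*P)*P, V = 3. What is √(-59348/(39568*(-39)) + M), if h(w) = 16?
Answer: I*√366051809947629/192894 ≈ 99.187*I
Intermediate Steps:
B(P) = -2*P³ (B(P) = -2*P*P*P = -2*P²*P = -2*P³)
M = -9838 (M = (1 + 1*17) + 16*(-616) = (1 + 17) - 9856 = 18 - 9856 = -9838)
√(-59348/(39568*(-39)) + M) = √(-59348/(39568*(-39)) - 9838) = √(-59348/(-1543152) - 9838) = √(-59348*(-1/1543152) - 9838) = √(14837/385788 - 9838) = √(-3795367507/385788) = I*√366051809947629/192894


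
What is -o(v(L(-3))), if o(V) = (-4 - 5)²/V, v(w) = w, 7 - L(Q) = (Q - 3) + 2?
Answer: -81/11 ≈ -7.3636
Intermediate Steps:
L(Q) = 8 - Q (L(Q) = 7 - ((Q - 3) + 2) = 7 - ((-3 + Q) + 2) = 7 - (-1 + Q) = 7 + (1 - Q) = 8 - Q)
o(V) = 81/V (o(V) = (-9)²/V = 81/V)
-o(v(L(-3))) = -81/(8 - 1*(-3)) = -81/(8 + 3) = -81/11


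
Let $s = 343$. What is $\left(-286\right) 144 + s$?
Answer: $-40841$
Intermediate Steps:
$\left(-286\right) 144 + s = \left(-286\right) 144 + 343 = -41184 + 343 = -40841$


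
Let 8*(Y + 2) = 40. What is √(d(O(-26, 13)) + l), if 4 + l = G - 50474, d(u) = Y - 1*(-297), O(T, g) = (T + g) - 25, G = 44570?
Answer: 2*I*√1402 ≈ 74.887*I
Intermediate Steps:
Y = 3 (Y = -2 + (⅛)*40 = -2 + 5 = 3)
O(T, g) = -25 + T + g
d(u) = 300 (d(u) = 3 - 1*(-297) = 3 + 297 = 300)
l = -5908 (l = -4 + (44570 - 50474) = -4 - 5904 = -5908)
√(d(O(-26, 13)) + l) = √(300 - 5908) = √(-5608) = 2*I*√1402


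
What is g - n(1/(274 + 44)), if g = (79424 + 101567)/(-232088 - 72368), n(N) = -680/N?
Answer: 65835384449/304456 ≈ 2.1624e+5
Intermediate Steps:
g = -180991/304456 (g = 180991/(-304456) = 180991*(-1/304456) = -180991/304456 ≈ -0.59447)
g - n(1/(274 + 44)) = -180991/304456 - (-680)/(1/(274 + 44)) = -180991/304456 - (-680)/(1/318) = -180991/304456 - (-680)/1/318 = -180991/304456 - (-680)*318 = -180991/304456 - 1*(-216240) = -180991/304456 + 216240 = 65835384449/304456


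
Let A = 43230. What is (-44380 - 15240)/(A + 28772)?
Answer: -29810/36001 ≈ -0.82803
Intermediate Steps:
(-44380 - 15240)/(A + 28772) = (-44380 - 15240)/(43230 + 28772) = -59620/72002 = -59620*1/72002 = -29810/36001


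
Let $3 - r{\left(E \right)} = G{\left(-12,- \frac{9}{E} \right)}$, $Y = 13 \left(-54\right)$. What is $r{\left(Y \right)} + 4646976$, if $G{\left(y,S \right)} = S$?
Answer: $\frac{362464361}{78} \approx 4.647 \cdot 10^{6}$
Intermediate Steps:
$Y = -702$
$r{\left(E \right)} = 3 + \frac{9}{E}$ ($r{\left(E \right)} = 3 - - \frac{9}{E} = 3 + \frac{9}{E}$)
$r{\left(Y \right)} + 4646976 = \left(3 + \frac{9}{-702}\right) + 4646976 = \left(3 + 9 \left(- \frac{1}{702}\right)\right) + 4646976 = \left(3 - \frac{1}{78}\right) + 4646976 = \frac{233}{78} + 4646976 = \frac{362464361}{78}$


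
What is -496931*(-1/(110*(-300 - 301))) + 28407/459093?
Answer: -75419852271/10116879410 ≈ -7.4548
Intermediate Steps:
-496931*(-1/(110*(-300 - 301))) + 28407/459093 = -496931/((-601*(-110))) + 28407*(1/459093) = -496931/66110 + 9469/153031 = -75419852271/10116879410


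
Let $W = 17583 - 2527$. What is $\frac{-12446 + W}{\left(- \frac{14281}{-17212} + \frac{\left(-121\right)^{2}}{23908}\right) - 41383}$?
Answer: $- \frac{67126670910}{1064293570433} \approx -0.063072$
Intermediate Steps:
$W = 15056$ ($W = 17583 - 2527 = 15056$)
$\frac{-12446 + W}{\left(- \frac{14281}{-17212} + \frac{\left(-121\right)^{2}}{23908}\right) - 41383} = \frac{-12446 + 15056}{\left(- \frac{14281}{-17212} + \frac{\left(-121\right)^{2}}{23908}\right) - 41383} = \frac{2610}{\left(\left(-14281\right) \left(- \frac{1}{17212}\right) + 14641 \cdot \frac{1}{23908}\right) - 41383} = \frac{2610}{\left(\frac{14281}{17212} + \frac{14641}{23908}\right) - 41383} = \frac{2610}{\frac{37089440}{25719031} - 41383} = \frac{2610}{- \frac{1064293570433}{25719031}} = 2610 \left(- \frac{25719031}{1064293570433}\right) = - \frac{67126670910}{1064293570433}$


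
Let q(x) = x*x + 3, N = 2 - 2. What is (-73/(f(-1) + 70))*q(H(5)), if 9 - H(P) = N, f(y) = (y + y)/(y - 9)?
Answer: -10220/117 ≈ -87.350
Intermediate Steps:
N = 0
f(y) = 2*y/(-9 + y) (f(y) = (2*y)/(-9 + y) = 2*y/(-9 + y))
H(P) = 9 (H(P) = 9 - 1*0 = 9 + 0 = 9)
q(x) = 3 + x² (q(x) = x² + 3 = 3 + x²)
(-73/(f(-1) + 70))*q(H(5)) = (-73/(2*(-1)/(-9 - 1) + 70))*(3 + 9²) = (-73/(2*(-1)/(-10) + 70))*(3 + 81) = (-73/(2*(-1)*(-⅒) + 70))*84 = (-73/(⅕ + 70))*84 = (-73/(351/5))*84 = ((5/351)*(-73))*84 = -365/351*84 = -10220/117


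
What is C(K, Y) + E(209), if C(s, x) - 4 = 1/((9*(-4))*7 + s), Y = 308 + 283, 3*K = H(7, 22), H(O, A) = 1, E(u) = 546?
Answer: 415247/755 ≈ 550.00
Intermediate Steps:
K = ⅓ (K = (⅓)*1 = ⅓ ≈ 0.33333)
Y = 591
C(s, x) = 4 + 1/(-252 + s) (C(s, x) = 4 + 1/((9*(-4))*7 + s) = 4 + 1/(-36*7 + s) = 4 + 1/(-252 + s))
C(K, Y) + E(209) = (-1007 + 4*(⅓))/(-252 + ⅓) + 546 = (-1007 + 4/3)/(-755/3) + 546 = -3/755*(-3017/3) + 546 = 3017/755 + 546 = 415247/755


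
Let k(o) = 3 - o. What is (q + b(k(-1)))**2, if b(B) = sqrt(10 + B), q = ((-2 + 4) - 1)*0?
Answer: 14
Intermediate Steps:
q = 0 (q = (2 - 1)*0 = 1*0 = 0)
(q + b(k(-1)))**2 = (0 + sqrt(10 + (3 - 1*(-1))))**2 = (0 + sqrt(10 + (3 + 1)))**2 = (0 + sqrt(10 + 4))**2 = (0 + sqrt(14))**2 = (sqrt(14))**2 = 14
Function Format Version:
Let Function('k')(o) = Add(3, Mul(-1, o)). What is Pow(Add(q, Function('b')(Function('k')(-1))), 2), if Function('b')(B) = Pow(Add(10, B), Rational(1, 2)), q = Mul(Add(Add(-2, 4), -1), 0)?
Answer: 14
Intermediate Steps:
q = 0 (q = Mul(Add(2, -1), 0) = Mul(1, 0) = 0)
Pow(Add(q, Function('b')(Function('k')(-1))), 2) = Pow(Add(0, Pow(Add(10, Add(3, Mul(-1, -1))), Rational(1, 2))), 2) = Pow(Add(0, Pow(Add(10, Add(3, 1)), Rational(1, 2))), 2) = Pow(Add(0, Pow(Add(10, 4), Rational(1, 2))), 2) = Pow(Add(0, Pow(14, Rational(1, 2))), 2) = Pow(Pow(14, Rational(1, 2)), 2) = 14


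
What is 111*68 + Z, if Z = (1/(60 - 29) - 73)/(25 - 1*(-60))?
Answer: 19886718/2635 ≈ 7547.1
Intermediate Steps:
Z = -2262/2635 (Z = (1/31 - 73)/(25 + 60) = (1/31 - 73)/85 = -2262/31*1/85 = -2262/2635 ≈ -0.85844)
111*68 + Z = 111*68 - 2262/2635 = 7548 - 2262/2635 = 19886718/2635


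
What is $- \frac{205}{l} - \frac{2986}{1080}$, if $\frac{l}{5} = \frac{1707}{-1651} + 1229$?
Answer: $- \frac{191463721}{68423805} \approx -2.7982$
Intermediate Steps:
$l = \frac{10136860}{1651}$ ($l = 5 \left(\frac{1707}{-1651} + 1229\right) = 5 \left(1707 \left(- \frac{1}{1651}\right) + 1229\right) = 5 \left(- \frac{1707}{1651} + 1229\right) = 5 \cdot \frac{2027372}{1651} = \frac{10136860}{1651} \approx 6139.8$)
$- \frac{205}{l} - \frac{2986}{1080} = - \frac{205}{\frac{10136860}{1651}} - \frac{2986}{1080} = \left(-205\right) \frac{1651}{10136860} - \frac{1493}{540} = - \frac{67691}{2027372} - \frac{1493}{540} = - \frac{191463721}{68423805}$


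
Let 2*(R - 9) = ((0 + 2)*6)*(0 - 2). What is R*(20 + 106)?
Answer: -378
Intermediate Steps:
R = -3 (R = 9 + (((0 + 2)*6)*(0 - 2))/2 = 9 + ((2*6)*(-2))/2 = 9 + (12*(-2))/2 = 9 + (1/2)*(-24) = 9 - 12 = -3)
R*(20 + 106) = -3*(20 + 106) = -3*126 = -378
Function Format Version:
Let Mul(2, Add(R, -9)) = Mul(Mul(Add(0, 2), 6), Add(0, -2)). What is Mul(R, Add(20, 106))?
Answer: -378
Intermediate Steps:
R = -3 (R = Add(9, Mul(Rational(1, 2), Mul(Mul(Add(0, 2), 6), Add(0, -2)))) = Add(9, Mul(Rational(1, 2), Mul(Mul(2, 6), -2))) = Add(9, Mul(Rational(1, 2), Mul(12, -2))) = Add(9, Mul(Rational(1, 2), -24)) = Add(9, -12) = -3)
Mul(R, Add(20, 106)) = Mul(-3, Add(20, 106)) = Mul(-3, 126) = -378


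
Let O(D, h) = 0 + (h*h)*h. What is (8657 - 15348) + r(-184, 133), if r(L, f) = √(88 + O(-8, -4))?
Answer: -6691 + 2*√6 ≈ -6686.1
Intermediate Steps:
O(D, h) = h³ (O(D, h) = 0 + h²*h = 0 + h³ = h³)
r(L, f) = 2*√6 (r(L, f) = √(88 + (-4)³) = √(88 - 64) = √24 = 2*√6)
(8657 - 15348) + r(-184, 133) = (8657 - 15348) + 2*√6 = -6691 + 2*√6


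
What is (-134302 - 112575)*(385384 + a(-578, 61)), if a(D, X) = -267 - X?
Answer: -95061470112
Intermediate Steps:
(-134302 - 112575)*(385384 + a(-578, 61)) = (-134302 - 112575)*(385384 + (-267 - 1*61)) = -246877*(385384 + (-267 - 61)) = -246877*(385384 - 328) = -246877*385056 = -95061470112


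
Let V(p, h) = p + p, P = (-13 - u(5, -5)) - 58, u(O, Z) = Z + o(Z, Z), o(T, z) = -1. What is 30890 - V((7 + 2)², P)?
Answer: 30728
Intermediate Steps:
u(O, Z) = -1 + Z (u(O, Z) = Z - 1 = -1 + Z)
P = -65 (P = (-13 - (-1 - 5)) - 58 = (-13 - 1*(-6)) - 58 = (-13 + 6) - 58 = -7 - 58 = -65)
V(p, h) = 2*p
30890 - V((7 + 2)², P) = 30890 - 2*(7 + 2)² = 30890 - 2*9² = 30890 - 2*81 = 30890 - 1*162 = 30890 - 162 = 30728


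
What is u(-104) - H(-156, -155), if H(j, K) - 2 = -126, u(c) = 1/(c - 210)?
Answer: 38935/314 ≈ 124.00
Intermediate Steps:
u(c) = 1/(-210 + c)
H(j, K) = -124 (H(j, K) = 2 - 126 = -124)
u(-104) - H(-156, -155) = 1/(-210 - 104) - 1*(-124) = 1/(-314) + 124 = -1/314 + 124 = 38935/314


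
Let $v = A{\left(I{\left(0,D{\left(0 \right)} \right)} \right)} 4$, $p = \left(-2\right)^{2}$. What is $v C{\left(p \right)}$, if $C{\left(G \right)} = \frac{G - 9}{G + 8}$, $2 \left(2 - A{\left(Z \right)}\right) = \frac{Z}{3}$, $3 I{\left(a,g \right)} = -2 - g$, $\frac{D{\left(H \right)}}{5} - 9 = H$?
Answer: $- \frac{415}{54} \approx -7.6852$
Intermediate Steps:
$p = 4$
$D{\left(H \right)} = 45 + 5 H$
$I{\left(a,g \right)} = - \frac{2}{3} - \frac{g}{3}$ ($I{\left(a,g \right)} = \frac{-2 - g}{3} = - \frac{2}{3} - \frac{g}{3}$)
$A{\left(Z \right)} = 2 - \frac{Z}{6}$ ($A{\left(Z \right)} = 2 - \frac{Z \frac{1}{3}}{2} = 2 - \frac{\frac{1}{3} Z}{2} = 2 - \frac{Z}{6}$)
$C{\left(G \right)} = \frac{-9 + G}{8 + G}$
$v = \frac{166}{9}$ ($v = \left(2 - \frac{- \frac{2}{3} - \frac{45 + 5 \cdot 0}{3}}{6}\right) 4 = \left(2 - \frac{- \frac{2}{3} - \frac{45 + 0}{3}}{6}\right) 4 = \left(2 - \frac{- \frac{2}{3} - 15}{6}\right) 4 = \left(2 - - \frac{47}{18}\right) 4 = \left(2 + \frac{47}{18}\right) 4 = \frac{83}{18} \cdot 4 = \frac{166}{9} \approx 18.444$)
$v C{\left(p \right)} = \frac{166 \frac{-9 + 4}{8 + 4}}{9} = \frac{166 \cdot \frac{1}{12} \left(-5\right)}{9} = \frac{166}{9} \left(- \frac{5}{12}\right) = - \frac{415}{54}$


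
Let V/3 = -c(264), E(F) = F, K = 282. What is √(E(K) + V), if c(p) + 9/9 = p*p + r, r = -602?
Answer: I*√206997 ≈ 454.97*I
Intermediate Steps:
c(p) = -603 + p² (c(p) = -1 + (p*p - 602) = -1 + (p² - 602) = -1 + (-602 + p²) = -603 + p²)
V = -207279 (V = 3*(-(-603 + 264²)) = 3*(-(-603 + 69696)) = 3*(-1*69093) = 3*(-69093) = -207279)
√(E(K) + V) = √(282 - 207279) = √(-206997) = I*√206997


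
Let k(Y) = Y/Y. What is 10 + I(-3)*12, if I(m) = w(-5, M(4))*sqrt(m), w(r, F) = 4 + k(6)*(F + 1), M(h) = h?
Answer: 10 + 108*I*sqrt(3) ≈ 10.0 + 187.06*I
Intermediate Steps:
k(Y) = 1
w(r, F) = 5 + F (w(r, F) = 4 + 1*(F + 1) = 4 + 1*(1 + F) = 4 + (1 + F) = 5 + F)
I(m) = 9*sqrt(m) (I(m) = (5 + 4)*sqrt(m) = 9*sqrt(m))
10 + I(-3)*12 = 10 + (9*sqrt(-3))*12 = 10 + (9*(I*sqrt(3)))*12 = 10 + (9*I*sqrt(3))*12 = 10 + 108*I*sqrt(3)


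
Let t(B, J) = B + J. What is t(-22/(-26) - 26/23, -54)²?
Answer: 263445361/89401 ≈ 2946.8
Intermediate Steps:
t(-22/(-26) - 26/23, -54)² = ((-22/(-26) - 26/23) - 54)² = ((-22*(-1/26) - 26*1/23) - 54)² = ((11/13 - 26/23) - 54)² = (-85/299 - 54)² = (-16231/299)² = 263445361/89401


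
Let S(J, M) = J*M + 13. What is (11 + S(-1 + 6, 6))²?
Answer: 2916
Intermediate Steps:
S(J, M) = 13 + J*M
(11 + S(-1 + 6, 6))² = (11 + (13 + (-1 + 6)*6))² = (11 + (13 + 5*6))² = (11 + (13 + 30))² = (11 + 43)² = 54² = 2916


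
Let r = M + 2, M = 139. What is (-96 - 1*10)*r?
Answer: -14946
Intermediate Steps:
r = 141 (r = 139 + 2 = 141)
(-96 - 1*10)*r = (-96 - 1*10)*141 = (-96 - 10)*141 = -106*141 = -14946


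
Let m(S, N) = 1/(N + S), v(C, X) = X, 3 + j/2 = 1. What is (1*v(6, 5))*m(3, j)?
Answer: -5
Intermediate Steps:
j = -4 (j = -6 + 2*1 = -6 + 2 = -4)
(1*v(6, 5))*m(3, j) = (1*5)/(-4 + 3) = 5/(-1) = 5*(-1) = -5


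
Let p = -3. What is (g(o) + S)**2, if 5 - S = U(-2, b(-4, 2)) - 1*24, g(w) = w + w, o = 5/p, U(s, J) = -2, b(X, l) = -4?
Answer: 6889/9 ≈ 765.44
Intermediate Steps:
o = -5/3 (o = 5/(-3) = 5*(-1/3) = -5/3 ≈ -1.6667)
g(w) = 2*w
S = 31 (S = 5 - (-2 - 1*24) = 5 - (-2 - 24) = 5 - 1*(-26) = 5 + 26 = 31)
(g(o) + S)**2 = (2*(-5/3) + 31)**2 = (-10/3 + 31)**2 = (83/3)**2 = 6889/9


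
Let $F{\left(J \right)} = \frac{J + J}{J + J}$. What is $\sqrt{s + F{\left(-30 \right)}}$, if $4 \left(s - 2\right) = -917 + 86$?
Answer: $\frac{3 i \sqrt{91}}{2} \approx 14.309 i$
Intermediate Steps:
$F{\left(J \right)} = 1$ ($F{\left(J \right)} = \frac{2 J}{2 J} = 2 J \frac{1}{2 J} = 1$)
$s = - \frac{823}{4}$ ($s = 2 + \frac{-917 + 86}{4} = 2 + \frac{1}{4} \left(-831\right) = 2 - \frac{831}{4} = - \frac{823}{4} \approx -205.75$)
$\sqrt{s + F{\left(-30 \right)}} = \sqrt{- \frac{823}{4} + 1} = \sqrt{- \frac{819}{4}} = \frac{3 i \sqrt{91}}{2}$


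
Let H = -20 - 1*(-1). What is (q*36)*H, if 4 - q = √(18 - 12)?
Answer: -2736 + 684*√6 ≈ -1060.5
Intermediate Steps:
H = -19 (H = -20 + 1 = -19)
q = 4 - √6 (q = 4 - √(18 - 12) = 4 - √6 ≈ 1.5505)
(q*36)*H = ((4 - √6)*36)*(-19) = (144 - 36*√6)*(-19) = -2736 + 684*√6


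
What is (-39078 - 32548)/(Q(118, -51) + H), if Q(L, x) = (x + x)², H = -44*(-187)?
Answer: -35813/9316 ≈ -3.8442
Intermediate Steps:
H = 8228
Q(L, x) = 4*x² (Q(L, x) = (2*x)² = 4*x²)
(-39078 - 32548)/(Q(118, -51) + H) = (-39078 - 32548)/(4*(-51)² + 8228) = -71626/(4*2601 + 8228) = -71626/(10404 + 8228) = -71626/18632 = -71626*1/18632 = -35813/9316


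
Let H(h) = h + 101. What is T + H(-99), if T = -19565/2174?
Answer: -15217/2174 ≈ -6.9995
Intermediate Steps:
H(h) = 101 + h
T = -19565/2174 (T = -19565*1/2174 = -19565/2174 ≈ -8.9995)
T + H(-99) = -19565/2174 + (101 - 99) = -19565/2174 + 2 = -15217/2174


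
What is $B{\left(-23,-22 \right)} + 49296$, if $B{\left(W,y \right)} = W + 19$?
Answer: $49292$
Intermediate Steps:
$B{\left(W,y \right)} = 19 + W$
$B{\left(-23,-22 \right)} + 49296 = \left(19 - 23\right) + 49296 = -4 + 49296 = 49292$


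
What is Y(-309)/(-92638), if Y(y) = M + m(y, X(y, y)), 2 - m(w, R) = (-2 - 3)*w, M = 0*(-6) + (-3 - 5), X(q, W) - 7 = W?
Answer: 1551/92638 ≈ 0.016743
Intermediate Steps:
X(q, W) = 7 + W
M = -8 (M = 0 - 8 = -8)
m(w, R) = 2 + 5*w (m(w, R) = 2 - (-2 - 3)*w = 2 - (-5)*w = 2 + 5*w)
Y(y) = -6 + 5*y (Y(y) = -8 + (2 + 5*y) = -6 + 5*y)
Y(-309)/(-92638) = (-6 + 5*(-309))/(-92638) = (-6 - 1545)*(-1/92638) = -1551*(-1/92638) = 1551/92638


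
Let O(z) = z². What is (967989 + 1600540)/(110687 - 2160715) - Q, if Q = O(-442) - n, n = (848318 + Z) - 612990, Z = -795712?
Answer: -1549307129473/2050028 ≈ -7.5575e+5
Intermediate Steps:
n = -560384 (n = (848318 - 795712) - 612990 = 52606 - 612990 = -560384)
Q = 755748 (Q = (-442)² - 1*(-560384) = 195364 + 560384 = 755748)
(967989 + 1600540)/(110687 - 2160715) - Q = (967989 + 1600540)/(110687 - 2160715) - 1*755748 = 2568529/(-2050028) - 755748 = 2568529*(-1/2050028) - 755748 = -2568529/2050028 - 755748 = -1549307129473/2050028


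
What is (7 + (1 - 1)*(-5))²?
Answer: 49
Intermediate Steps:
(7 + (1 - 1)*(-5))² = (7 + 0*(-5))² = (7 + 0)² = 7² = 49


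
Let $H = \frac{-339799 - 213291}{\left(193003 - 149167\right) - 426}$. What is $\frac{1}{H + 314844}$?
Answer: $\frac{4341}{1366682495} \approx 3.1763 \cdot 10^{-6}$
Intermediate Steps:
$H = - \frac{55309}{4341}$ ($H = - \frac{553090}{43836 - 426} = - \frac{553090}{43410} = \left(-553090\right) \frac{1}{43410} = - \frac{55309}{4341} \approx -12.741$)
$\frac{1}{H + 314844} = \frac{1}{- \frac{55309}{4341} + 314844} = \frac{1}{\frac{1366682495}{4341}} = \frac{4341}{1366682495}$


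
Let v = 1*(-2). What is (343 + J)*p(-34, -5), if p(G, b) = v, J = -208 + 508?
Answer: -1286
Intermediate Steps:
J = 300
v = -2
p(G, b) = -2
(343 + J)*p(-34, -5) = (343 + 300)*(-2) = 643*(-2) = -1286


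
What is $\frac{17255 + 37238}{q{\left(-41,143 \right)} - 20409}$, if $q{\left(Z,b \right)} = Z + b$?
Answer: $- \frac{54493}{20307} \approx -2.6835$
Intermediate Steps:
$\frac{17255 + 37238}{q{\left(-41,143 \right)} - 20409} = \frac{17255 + 37238}{\left(-41 + 143\right) - 20409} = \frac{54493}{102 - 20409} = \frac{54493}{-20307} = 54493 \left(- \frac{1}{20307}\right) = - \frac{54493}{20307}$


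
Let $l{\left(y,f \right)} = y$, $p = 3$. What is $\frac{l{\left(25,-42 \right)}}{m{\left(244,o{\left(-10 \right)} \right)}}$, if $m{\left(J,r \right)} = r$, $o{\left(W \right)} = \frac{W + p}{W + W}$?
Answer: $\frac{500}{7} \approx 71.429$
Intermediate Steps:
$o{\left(W \right)} = \frac{3 + W}{2 W}$ ($o{\left(W \right)} = \frac{W + 3}{W + W} = \frac{3 + W}{2 W}$)
$\frac{l{\left(25,-42 \right)}}{m{\left(244,o{\left(-10 \right)} \right)}} = \frac{25}{\frac{1}{2} \frac{1}{-10} \left(3 - 10\right)} = \frac{25}{\frac{1}{2} \left(- \frac{1}{10}\right) \left(-7\right)} = \frac{25}{\frac{7}{20}} = 25 \cdot \frac{20}{7} = \frac{500}{7}$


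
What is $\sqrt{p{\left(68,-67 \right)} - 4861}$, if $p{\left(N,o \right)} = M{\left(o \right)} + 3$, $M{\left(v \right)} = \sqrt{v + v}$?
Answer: $\sqrt{-4858 + i \sqrt{134}} \approx 0.083 + 69.699 i$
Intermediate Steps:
$M{\left(v \right)} = \sqrt{2} \sqrt{v}$ ($M{\left(v \right)} = \sqrt{2 v} = \sqrt{2} \sqrt{v}$)
$p{\left(N,o \right)} = 3 + \sqrt{2} \sqrt{o}$ ($p{\left(N,o \right)} = \sqrt{2} \sqrt{o} + 3 = 3 + \sqrt{2} \sqrt{o}$)
$\sqrt{p{\left(68,-67 \right)} - 4861} = \sqrt{\left(3 + \sqrt{2} \sqrt{-67}\right) - 4861} = \sqrt{\left(3 + \sqrt{2} i \sqrt{67}\right) - 4861} = \sqrt{\left(3 + i \sqrt{134}\right) - 4861} = \sqrt{-4858 + i \sqrt{134}}$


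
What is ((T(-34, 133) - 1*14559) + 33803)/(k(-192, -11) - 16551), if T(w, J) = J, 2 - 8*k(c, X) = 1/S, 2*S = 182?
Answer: -14106456/12048947 ≈ -1.1708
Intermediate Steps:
S = 91 (S = (1/2)*182 = 91)
k(c, X) = 181/728 (k(c, X) = 1/4 - 1/8/91 = 1/4 - 1/8*1/91 = 1/4 - 1/728 = 181/728)
((T(-34, 133) - 1*14559) + 33803)/(k(-192, -11) - 16551) = ((133 - 1*14559) + 33803)/(181/728 - 16551) = ((133 - 14559) + 33803)/(-12048947/728) = (-14426 + 33803)*(-728/12048947) = 19377*(-728/12048947) = -14106456/12048947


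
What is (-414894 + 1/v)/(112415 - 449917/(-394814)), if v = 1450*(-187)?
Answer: -22207992988694107/6017288365938025 ≈ -3.6907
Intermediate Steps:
v = -271150
(-414894 + 1/v)/(112415 - 449917/(-394814)) = (-414894 + 1/(-271150))/(112415 - 449917/(-394814)) = (-414894 - 1/271150)/(112415 - 449917*(-1/394814)) = -112498508101/(271150*(112415 + 449917/394814)) = -112498508101/(271150*44383465727/394814) = -112498508101/271150*394814/44383465727 = -22207992988694107/6017288365938025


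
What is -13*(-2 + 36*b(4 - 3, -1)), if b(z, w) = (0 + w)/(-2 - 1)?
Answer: -130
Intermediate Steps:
b(z, w) = -w/3 (b(z, w) = w/(-3) = w*(-⅓) = -w/3)
-13*(-2 + 36*b(4 - 3, -1)) = -13*(-2 + 36*(-⅓*(-1))) = -13*(-2 + 36*(⅓)) = -13*(-2 + 12) = -13*10 = -130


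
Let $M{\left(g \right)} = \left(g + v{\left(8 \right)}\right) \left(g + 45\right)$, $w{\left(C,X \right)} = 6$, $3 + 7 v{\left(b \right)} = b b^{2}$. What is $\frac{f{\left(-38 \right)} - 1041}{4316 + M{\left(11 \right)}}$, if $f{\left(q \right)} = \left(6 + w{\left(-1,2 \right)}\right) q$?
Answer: $- \frac{1497}{9004} \approx -0.16626$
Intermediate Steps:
$v{\left(b \right)} = - \frac{3}{7} + \frac{b^{3}}{7}$ ($v{\left(b \right)} = - \frac{3}{7} + \frac{b b^{2}}{7} = - \frac{3}{7} + \frac{b^{3}}{7}$)
$M{\left(g \right)} = \left(45 + g\right) \left(\frac{509}{7} + g\right)$ ($M{\left(g \right)} = \left(g - \left(\frac{3}{7} - \frac{8^{3}}{7}\right)\right) \left(g + 45\right) = \left(g + \left(- \frac{3}{7} + \frac{1}{7} \cdot 512\right)\right) \left(45 + g\right) = \left(g + \left(- \frac{3}{7} + \frac{512}{7}\right)\right) \left(45 + g\right) = \left(g + \frac{509}{7}\right) \left(45 + g\right) = \left(\frac{509}{7} + g\right) \left(45 + g\right) = \left(45 + g\right) \left(\frac{509}{7} + g\right)$)
$f{\left(q \right)} = 12 q$ ($f{\left(q \right)} = \left(6 + 6\right) q = 12 q$)
$\frac{f{\left(-38 \right)} - 1041}{4316 + M{\left(11 \right)}} = \frac{12 \left(-38\right) - 1041}{4316 + \left(\frac{22905}{7} + 11^{2} + \frac{824}{7} \cdot 11\right)} = \frac{-456 - 1041}{4316 + \left(\frac{22905}{7} + 121 + \frac{9064}{7}\right)} = - \frac{1497}{4316 + 4688} = - \frac{1497}{9004}$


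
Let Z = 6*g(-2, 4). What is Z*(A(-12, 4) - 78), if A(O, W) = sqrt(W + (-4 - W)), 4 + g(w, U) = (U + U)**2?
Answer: -28080 + 720*I ≈ -28080.0 + 720.0*I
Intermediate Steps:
g(w, U) = -4 + 4*U**2 (g(w, U) = -4 + (U + U)**2 = -4 + (2*U)**2 = -4 + 4*U**2)
A(O, W) = 2*I (A(O, W) = sqrt(-4) = 2*I)
Z = 360 (Z = 6*(-4 + 4*4**2) = 6*(-4 + 4*16) = 6*(-4 + 64) = 6*60 = 360)
Z*(A(-12, 4) - 78) = 360*(2*I - 78) = 360*(-78 + 2*I) = -28080 + 720*I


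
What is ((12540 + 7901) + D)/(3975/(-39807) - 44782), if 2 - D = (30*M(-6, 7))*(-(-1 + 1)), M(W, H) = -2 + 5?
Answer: -271258167/594213683 ≈ -0.45650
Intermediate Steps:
M(W, H) = 3
D = 2 (D = 2 - 30*3*(-(-1 + 1)) = 2 - 90*(-1*0) = 2 - 90*0 = 2 - 1*0 = 2 + 0 = 2)
((12540 + 7901) + D)/(3975/(-39807) - 44782) = ((12540 + 7901) + 2)/(3975/(-39807) - 44782) = (20441 + 2)/(3975*(-1/39807) - 44782) = 20443/(-1325/13269 - 44782) = 20443/(-594213683/13269) = 20443*(-13269/594213683) = -271258167/594213683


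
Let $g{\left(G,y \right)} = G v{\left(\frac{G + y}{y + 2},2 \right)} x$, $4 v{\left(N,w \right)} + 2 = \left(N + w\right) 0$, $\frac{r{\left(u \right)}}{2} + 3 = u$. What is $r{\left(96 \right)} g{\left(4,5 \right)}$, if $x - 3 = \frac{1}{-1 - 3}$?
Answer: $-1023$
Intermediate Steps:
$r{\left(u \right)} = -6 + 2 u$
$v{\left(N,w \right)} = - \frac{1}{2}$ ($v{\left(N,w \right)} = - \frac{1}{2} + \frac{\left(N + w\right) 0}{4} = - \frac{1}{2} + \frac{1}{4} \cdot 0 = - \frac{1}{2} + 0 = - \frac{1}{2}$)
$x = \frac{11}{4}$ ($x = 3 + \frac{1}{-1 - 3} = 3 + \frac{1}{-4} = 3 - \frac{1}{4} = \frac{11}{4} \approx 2.75$)
$g{\left(G,y \right)} = - \frac{11 G}{8}$ ($g{\left(G,y \right)} = G \left(- \frac{1}{2}\right) \frac{11}{4} = - \frac{G}{2} \cdot \frac{11}{4} = - \frac{11 G}{8}$)
$r{\left(96 \right)} g{\left(4,5 \right)} = \left(-6 + 2 \cdot 96\right) \left(\left(- \frac{11}{8}\right) 4\right) = \left(-6 + 192\right) \left(- \frac{11}{2}\right) = 186 \left(- \frac{11}{2}\right) = -1023$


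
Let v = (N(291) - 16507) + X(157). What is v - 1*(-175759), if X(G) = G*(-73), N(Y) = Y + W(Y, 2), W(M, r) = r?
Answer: 148084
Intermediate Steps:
N(Y) = 2 + Y (N(Y) = Y + 2 = 2 + Y)
X(G) = -73*G
v = -27675 (v = ((2 + 291) - 16507) - 73*157 = (293 - 16507) - 11461 = -16214 - 11461 = -27675)
v - 1*(-175759) = -27675 - 1*(-175759) = -27675 + 175759 = 148084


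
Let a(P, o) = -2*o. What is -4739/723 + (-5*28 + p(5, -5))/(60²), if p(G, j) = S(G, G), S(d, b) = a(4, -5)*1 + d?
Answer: -228677/34704 ≈ -6.5894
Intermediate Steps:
S(d, b) = 10 + d (S(d, b) = -2*(-5)*1 + d = 10*1 + d = 10 + d)
p(G, j) = 10 + G
-4739/723 + (-5*28 + p(5, -5))/(60²) = -4739/723 + (-5*28 + (10 + 5))/(60²) = -4739*1/723 + (-140 + 15)/3600 = -4739/723 - 125*1/3600 = -4739/723 - 5/144 = -228677/34704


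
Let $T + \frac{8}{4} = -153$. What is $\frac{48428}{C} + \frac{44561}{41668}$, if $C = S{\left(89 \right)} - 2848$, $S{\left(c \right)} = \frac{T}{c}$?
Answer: $- \frac{15299185519}{960739076} \approx -15.924$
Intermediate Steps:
$T = -155$ ($T = -2 - 153 = -155$)
$S{\left(c \right)} = - \frac{155}{c}$
$C = - \frac{253627}{89}$ ($C = - \frac{155}{89} - 2848 = - \frac{253627}{89} \approx -2849.7$)
$\frac{48428}{C} + \frac{44561}{41668} = \frac{48428}{- \frac{253627}{89}} + \frac{44561}{41668} = 48428 \left(- \frac{89}{253627}\right) + 44561 \cdot \frac{1}{41668} = - \frac{4310092}{253627} + \frac{4051}{3788} = - \frac{15299185519}{960739076}$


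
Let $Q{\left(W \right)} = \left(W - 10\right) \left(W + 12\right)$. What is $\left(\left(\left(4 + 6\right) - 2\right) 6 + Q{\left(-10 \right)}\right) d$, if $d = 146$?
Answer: $1168$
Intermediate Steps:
$Q{\left(W \right)} = \left(-10 + W\right) \left(12 + W\right)$
$\left(\left(\left(4 + 6\right) - 2\right) 6 + Q{\left(-10 \right)}\right) d = \left(\left(\left(4 + 6\right) - 2\right) 6 + \left(-120 + \left(-10\right)^{2} + 2 \left(-10\right)\right)\right) 146 = \left(\left(10 - 2\right) 6 - 40\right) 146 = \left(8 \cdot 6 - 40\right) 146 = \left(48 - 40\right) 146 = 8 \cdot 146 = 1168$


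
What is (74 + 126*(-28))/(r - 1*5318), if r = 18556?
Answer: -1727/6619 ≈ -0.26092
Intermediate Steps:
(74 + 126*(-28))/(r - 1*5318) = (74 + 126*(-28))/(18556 - 1*5318) = (74 - 3528)/(18556 - 5318) = -3454/13238 = -3454*1/13238 = -1727/6619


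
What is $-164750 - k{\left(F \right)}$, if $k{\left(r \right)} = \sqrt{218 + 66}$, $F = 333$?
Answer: $-164750 - 2 \sqrt{71} \approx -1.6477 \cdot 10^{5}$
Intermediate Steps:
$k{\left(r \right)} = 2 \sqrt{71}$ ($k{\left(r \right)} = \sqrt{284} = 2 \sqrt{71}$)
$-164750 - k{\left(F \right)} = -164750 - 2 \sqrt{71}$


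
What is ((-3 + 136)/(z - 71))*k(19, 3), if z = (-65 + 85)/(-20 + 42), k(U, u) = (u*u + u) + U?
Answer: -45353/771 ≈ -58.824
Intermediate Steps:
k(U, u) = U + u + u**2 (k(U, u) = (u**2 + u) + U = (u + u**2) + U = U + u + u**2)
z = 10/11 (z = 20/22 = 20*(1/22) = 10/11 ≈ 0.90909)
((-3 + 136)/(z - 71))*k(19, 3) = ((-3 + 136)/(10/11 - 71))*(19 + 3 + 3**2) = (133/(-771/11))*(19 + 3 + 9) = (133*(-11/771))*31 = -1463/771*31 = -45353/771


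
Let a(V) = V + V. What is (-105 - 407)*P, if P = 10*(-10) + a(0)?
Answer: 51200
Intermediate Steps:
a(V) = 2*V
P = -100 (P = 10*(-10) + 2*0 = -100 + 0 = -100)
(-105 - 407)*P = (-105 - 407)*(-100) = -512*(-100) = 51200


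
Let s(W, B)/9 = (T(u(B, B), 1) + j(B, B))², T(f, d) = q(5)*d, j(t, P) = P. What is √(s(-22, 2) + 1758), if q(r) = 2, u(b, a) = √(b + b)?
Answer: √1902 ≈ 43.612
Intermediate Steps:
u(b, a) = √2*√b (u(b, a) = √(2*b) = √2*√b)
T(f, d) = 2*d
s(W, B) = 9*(2 + B)² (s(W, B) = 9*(2*1 + B)² = 9*(2 + B)²)
√(s(-22, 2) + 1758) = √(9*(2 + 2)² + 1758) = √(9*4² + 1758) = √(9*16 + 1758) = √(144 + 1758) = √1902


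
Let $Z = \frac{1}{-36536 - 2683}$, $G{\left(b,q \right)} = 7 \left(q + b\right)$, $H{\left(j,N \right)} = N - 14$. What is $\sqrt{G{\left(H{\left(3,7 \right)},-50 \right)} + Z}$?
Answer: $\frac{i \sqrt{613713893658}}{39219} \approx 19.975 i$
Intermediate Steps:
$H{\left(j,N \right)} = -14 + N$
$G{\left(b,q \right)} = 7 b + 7 q$ ($G{\left(b,q \right)} = 7 \left(b + q\right) = 7 b + 7 q$)
$Z = - \frac{1}{39219}$ ($Z = \frac{1}{-39219} = - \frac{1}{39219} \approx -2.5498 \cdot 10^{-5}$)
$\sqrt{G{\left(H{\left(3,7 \right)},-50 \right)} + Z} = \sqrt{\left(7 \left(-14 + 7\right) + 7 \left(-50\right)\right) - \frac{1}{39219}} = \sqrt{\left(7 \left(-7\right) - 350\right) - \frac{1}{39219}} = \sqrt{\left(-49 - 350\right) - \frac{1}{39219}} = \sqrt{-399 - \frac{1}{39219}} = \sqrt{- \frac{15648382}{39219}} = \frac{i \sqrt{613713893658}}{39219}$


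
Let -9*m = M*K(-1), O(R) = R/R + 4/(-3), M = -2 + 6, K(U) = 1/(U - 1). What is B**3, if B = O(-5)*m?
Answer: -8/19683 ≈ -0.00040644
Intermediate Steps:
K(U) = 1/(-1 + U)
M = 4
O(R) = -1/3 (O(R) = 1 + 4*(-1/3) = 1 - 4/3 = -1/3)
m = 2/9 (m = -4/(9*(-1 - 1)) = -4/(9*(-2)) = -4*(-1)/(9*2) = -1/9*(-2) = 2/9 ≈ 0.22222)
B = -2/27 (B = -1/3*2/9 = -2/27 ≈ -0.074074)
B**3 = (-2/27)**3 = -8/19683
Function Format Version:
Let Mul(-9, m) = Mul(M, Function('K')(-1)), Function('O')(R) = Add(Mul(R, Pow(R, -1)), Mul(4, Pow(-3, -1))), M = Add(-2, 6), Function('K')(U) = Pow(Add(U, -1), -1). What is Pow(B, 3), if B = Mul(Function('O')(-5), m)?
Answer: Rational(-8, 19683) ≈ -0.00040644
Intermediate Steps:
Function('K')(U) = Pow(Add(-1, U), -1)
M = 4
Function('O')(R) = Rational(-1, 3) (Function('O')(R) = Add(1, Mul(4, Rational(-1, 3))) = Add(1, Rational(-4, 3)) = Rational(-1, 3))
m = Rational(2, 9) (m = Mul(Rational(-1, 9), Mul(4, Pow(Add(-1, -1), -1))) = Mul(Rational(-1, 9), Mul(4, Pow(-2, -1))) = Mul(Rational(-1, 9), Mul(4, Rational(-1, 2))) = Mul(Rational(-1, 9), -2) = Rational(2, 9) ≈ 0.22222)
B = Rational(-2, 27) (B = Mul(Rational(-1, 3), Rational(2, 9)) = Rational(-2, 27) ≈ -0.074074)
Pow(B, 3) = Pow(Rational(-2, 27), 3) = Rational(-8, 19683)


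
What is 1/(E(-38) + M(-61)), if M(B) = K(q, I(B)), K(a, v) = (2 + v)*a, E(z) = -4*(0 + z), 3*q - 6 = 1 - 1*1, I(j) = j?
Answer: 1/34 ≈ 0.029412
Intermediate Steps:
q = 2 (q = 2 + (1 - 1*1)/3 = 2 + (1 - 1)/3 = 2 + (⅓)*0 = 2 + 0 = 2)
E(z) = -4*z
K(a, v) = a*(2 + v)
M(B) = 4 + 2*B (M(B) = 2*(2 + B) = 4 + 2*B)
1/(E(-38) + M(-61)) = 1/(-4*(-38) + (4 + 2*(-61))) = 1/(152 + (4 - 122)) = 1/(152 - 118) = 1/34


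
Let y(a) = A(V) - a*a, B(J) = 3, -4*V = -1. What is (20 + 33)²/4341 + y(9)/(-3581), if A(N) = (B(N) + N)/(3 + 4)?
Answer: 291441767/435263388 ≈ 0.66958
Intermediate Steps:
V = ¼ (V = -¼*(-1) = ¼ ≈ 0.25000)
A(N) = 3/7 + N/7 (A(N) = (3 + N)/(3 + 4) = (3 + N)/7 = (3 + N)*(⅐) = 3/7 + N/7)
y(a) = 13/28 - a² (y(a) = (3/7 + (⅐)*(¼)) - a*a = (3/7 + 1/28) - a² = 13/28 - a²)
(20 + 33)²/4341 + y(9)/(-3581) = (20 + 33)²/4341 + (13/28 - 1*9²)/(-3581) = 53²*(1/4341) + (13/28 - 1*81)*(-1/3581) = 2809*(1/4341) + (13/28 - 81)*(-1/3581) = 2809/4341 - 2255/28*(-1/3581) = 2809/4341 + 2255/100268 = 291441767/435263388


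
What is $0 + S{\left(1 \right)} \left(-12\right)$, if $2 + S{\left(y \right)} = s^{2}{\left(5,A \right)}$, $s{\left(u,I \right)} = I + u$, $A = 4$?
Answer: $-948$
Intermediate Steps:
$S{\left(y \right)} = 79$ ($S{\left(y \right)} = -2 + \left(4 + 5\right)^{2} = -2 + 9^{2} = -2 + 81 = 79$)
$0 + S{\left(1 \right)} \left(-12\right) = 0 + 79 \left(-12\right) = 0 - 948 = -948$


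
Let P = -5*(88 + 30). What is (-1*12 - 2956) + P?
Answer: -3558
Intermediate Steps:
P = -590 (P = -5*118 = -590)
(-1*12 - 2956) + P = (-1*12 - 2956) - 590 = (-12 - 2956) - 590 = -2968 - 590 = -3558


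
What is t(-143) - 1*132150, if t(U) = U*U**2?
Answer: -3056357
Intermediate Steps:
t(U) = U**3
t(-143) - 1*132150 = (-143)**3 - 1*132150 = -2924207 - 132150 = -3056357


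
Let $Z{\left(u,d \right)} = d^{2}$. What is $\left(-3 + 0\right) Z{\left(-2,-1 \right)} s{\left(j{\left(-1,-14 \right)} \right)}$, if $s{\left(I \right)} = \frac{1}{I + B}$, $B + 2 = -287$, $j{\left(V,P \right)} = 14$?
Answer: $\frac{3}{275} \approx 0.010909$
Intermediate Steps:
$B = -289$ ($B = -2 - 287 = -289$)
$s{\left(I \right)} = \frac{1}{-289 + I}$ ($s{\left(I \right)} = \frac{1}{I - 289} = \frac{1}{-289 + I}$)
$\left(-3 + 0\right) Z{\left(-2,-1 \right)} s{\left(j{\left(-1,-14 \right)} \right)} = \frac{\left(-3 + 0\right) \left(-1\right)^{2}}{-289 + 14} = \frac{\left(-3\right) 1}{-275} = \left(-3\right) \left(- \frac{1}{275}\right) = \frac{3}{275}$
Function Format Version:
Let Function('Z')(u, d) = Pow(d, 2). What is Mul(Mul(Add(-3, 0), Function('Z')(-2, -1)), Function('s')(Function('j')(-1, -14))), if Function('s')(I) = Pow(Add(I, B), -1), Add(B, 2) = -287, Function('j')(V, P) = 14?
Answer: Rational(3, 275) ≈ 0.010909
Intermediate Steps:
B = -289 (B = Add(-2, -287) = -289)
Function('s')(I) = Pow(Add(-289, I), -1) (Function('s')(I) = Pow(Add(I, -289), -1) = Pow(Add(-289, I), -1))
Mul(Mul(Add(-3, 0), Function('Z')(-2, -1)), Function('s')(Function('j')(-1, -14))) = Mul(Mul(Add(-3, 0), Pow(-1, 2)), Pow(Add(-289, 14), -1)) = Mul(Mul(-3, 1), Pow(-275, -1)) = Mul(-3, Rational(-1, 275)) = Rational(3, 275)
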